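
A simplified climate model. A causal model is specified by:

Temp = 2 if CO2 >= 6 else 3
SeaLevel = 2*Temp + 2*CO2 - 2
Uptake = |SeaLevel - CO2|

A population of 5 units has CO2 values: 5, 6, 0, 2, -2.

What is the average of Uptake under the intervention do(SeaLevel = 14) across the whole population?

11.8

The intervention sets SeaLevel=14 in all 5 units regardless of CO2. Recomputing Uptake per unit gives 9, 8, 14, 12, 16; average 11.8.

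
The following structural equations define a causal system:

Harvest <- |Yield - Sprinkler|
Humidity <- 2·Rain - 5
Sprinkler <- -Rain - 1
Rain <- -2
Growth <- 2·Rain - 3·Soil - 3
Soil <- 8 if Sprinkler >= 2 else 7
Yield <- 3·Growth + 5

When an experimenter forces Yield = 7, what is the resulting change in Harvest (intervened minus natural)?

-74

Intervening sets Yield = 7 and removes its equation (Yield <- 3·Growth + 5).
Sprinkler = -Rain - 1  [with Rain=-2]  = 1
Harvest = |Yield - Sprinkler|  [with Yield=7, Sprinkler=1]  = 6
Without intervention: Sprinkler = -Rain - 1  [with Rain=-2]  = 1; Soil = 8 if Sprinkler >= 2 else 7  [with Sprinkler=1]  = 7; Growth = 2·Rain - 3·Soil - 3  [with Rain=-2, Soil=7]  = -28; Yield = 3·Growth + 5  [with Growth=-28]  = -79; Harvest = |Yield - Sprinkler|  [with Yield=-79, Sprinkler=1]  = 80.
Change = 6 − 80 = -74.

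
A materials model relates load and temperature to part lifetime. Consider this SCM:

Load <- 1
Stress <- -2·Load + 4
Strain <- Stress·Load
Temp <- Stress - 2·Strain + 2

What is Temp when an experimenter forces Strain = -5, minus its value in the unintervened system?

14

The intervention breaks the incoming arrows to Strain: Strain <- Stress·Load no longer applies, and Strain = -5.
Stress = -2·Load + 4  [with Load=1]  = 2
Temp = Stress - 2·Strain + 2  [with Stress=2, Strain=-5]  = 14
Without intervention: Stress = -2·Load + 4  [with Load=1]  = 2; Strain = Stress·Load  [with Stress=2, Load=1]  = 2; Temp = Stress - 2·Strain + 2  [with Stress=2, Strain=2]  = 0.
Change = 14 − 0 = 14.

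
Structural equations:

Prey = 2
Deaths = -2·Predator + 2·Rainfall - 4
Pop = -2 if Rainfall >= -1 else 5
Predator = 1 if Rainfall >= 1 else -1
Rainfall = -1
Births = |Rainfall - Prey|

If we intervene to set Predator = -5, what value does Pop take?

-2

The intervention breaks the incoming arrows to Predator: Predator = 1 if Rainfall >= 1 else -1 no longer applies, and Predator = -5.
No directed path runs from Predator to Pop, so Pop keeps its natural value.
Pop = -2 if Rainfall >= -1 else 5  [with Rainfall=-1]  = -2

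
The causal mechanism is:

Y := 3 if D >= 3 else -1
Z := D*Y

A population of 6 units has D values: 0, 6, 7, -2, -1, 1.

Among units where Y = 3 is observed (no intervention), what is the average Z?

19.5

E[Z|Y=3] averages over only the 2 units with Y=3 (D = 6, 7): Z = 18, 21, mean 19.5.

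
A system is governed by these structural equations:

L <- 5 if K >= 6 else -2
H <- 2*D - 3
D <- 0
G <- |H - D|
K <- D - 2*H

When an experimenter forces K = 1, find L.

-2

Intervening sets K = 1 and removes its equation (K <- D - 2*H).
L = 5 if K >= 6 else -2  [with K=1]  = -2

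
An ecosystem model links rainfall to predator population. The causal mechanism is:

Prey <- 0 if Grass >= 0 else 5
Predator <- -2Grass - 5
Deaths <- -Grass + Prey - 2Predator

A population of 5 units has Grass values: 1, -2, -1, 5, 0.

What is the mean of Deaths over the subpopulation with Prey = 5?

10.5

Observing Prey=5 restricts to units where Prey's equation naturally yields 5: Grass ∈ {-2, -1}. In that subpopulation Deaths = 9, 12, mean 10.5.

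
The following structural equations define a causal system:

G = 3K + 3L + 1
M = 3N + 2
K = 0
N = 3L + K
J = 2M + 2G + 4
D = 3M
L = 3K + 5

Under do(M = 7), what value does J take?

The intervention breaks the incoming arrows to M: M = 3N + 2 no longer applies, and M = 7.
L = 3K + 5  [with K=0]  = 5
G = 3K + 3L + 1  [with K=0, L=5]  = 16
J = 2M + 2G + 4  [with M=7, G=16]  = 50

50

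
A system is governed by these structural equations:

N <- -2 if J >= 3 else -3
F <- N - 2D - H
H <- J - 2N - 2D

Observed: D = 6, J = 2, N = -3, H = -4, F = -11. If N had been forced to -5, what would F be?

-17

do(N=-5) replaces the equation N <- -2 if J >= 3 else -3 with the constant N = -5.
H = J - 2N - 2D  [with J=2, N=-5, D=6]  = 0
F = N - 2D - H  [with N=-5, D=6, H=0]  = -17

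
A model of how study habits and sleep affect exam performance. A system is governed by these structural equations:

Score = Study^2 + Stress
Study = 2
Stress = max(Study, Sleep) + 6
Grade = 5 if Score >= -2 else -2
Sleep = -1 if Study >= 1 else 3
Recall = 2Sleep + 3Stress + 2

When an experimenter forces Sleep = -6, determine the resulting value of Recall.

14

do(Sleep=-6) replaces the equation Sleep = -1 if Study >= 1 else 3 with the constant Sleep = -6.
Stress = max(Study, Sleep) + 6  [with Study=2, Sleep=-6]  = 8
Recall = 2Sleep + 3Stress + 2  [with Sleep=-6, Stress=8]  = 14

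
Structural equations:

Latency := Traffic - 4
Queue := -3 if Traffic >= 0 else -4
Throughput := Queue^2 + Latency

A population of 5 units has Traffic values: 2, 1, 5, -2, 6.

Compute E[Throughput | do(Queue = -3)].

7.4

The intervention sets Queue=-3 in all 5 units regardless of Traffic. Recomputing Throughput per unit gives 7, 6, 10, 3, 11; average 7.4.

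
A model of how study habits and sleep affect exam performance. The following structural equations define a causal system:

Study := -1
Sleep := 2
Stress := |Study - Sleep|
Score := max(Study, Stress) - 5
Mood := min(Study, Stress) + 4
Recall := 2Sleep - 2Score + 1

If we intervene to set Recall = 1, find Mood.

do(Recall=1) replaces the equation Recall := 2Sleep - 2Score + 1 with the constant Recall = 1.
Since Mood is not a descendant of the intervened variable, it is unaffected.
Stress = |Study - Sleep|  [with Study=-1, Sleep=2]  = 3
Mood = min(Study, Stress) + 4  [with Study=-1, Stress=3]  = 3

3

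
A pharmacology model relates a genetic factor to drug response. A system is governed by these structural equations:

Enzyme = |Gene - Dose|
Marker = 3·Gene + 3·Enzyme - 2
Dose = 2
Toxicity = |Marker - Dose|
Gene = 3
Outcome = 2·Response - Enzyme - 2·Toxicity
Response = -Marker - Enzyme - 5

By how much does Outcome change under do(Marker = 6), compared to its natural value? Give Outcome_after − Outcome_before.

The intervention breaks the incoming arrows to Marker: Marker = 3·Gene + 3·Enzyme - 2 no longer applies, and Marker = 6.
Enzyme = |Gene - Dose|  [with Gene=3, Dose=2]  = 1
Response = -Marker - Enzyme - 5  [with Marker=6, Enzyme=1]  = -12
Toxicity = |Marker - Dose|  [with Marker=6, Dose=2]  = 4
Outcome = 2·Response - Enzyme - 2·Toxicity  [with Response=-12, Enzyme=1, Toxicity=4]  = -33
Without intervention: Enzyme = |Gene - Dose|  [with Gene=3, Dose=2]  = 1; Marker = 3·Gene + 3·Enzyme - 2  [with Gene=3, Enzyme=1]  = 10; Response = -Marker - Enzyme - 5  [with Marker=10, Enzyme=1]  = -16; Toxicity = |Marker - Dose|  [with Marker=10, Dose=2]  = 8; Outcome = 2·Response - Enzyme - 2·Toxicity  [with Response=-16, Enzyme=1, Toxicity=8]  = -49.
Change = -33 − (-49) = 16.

16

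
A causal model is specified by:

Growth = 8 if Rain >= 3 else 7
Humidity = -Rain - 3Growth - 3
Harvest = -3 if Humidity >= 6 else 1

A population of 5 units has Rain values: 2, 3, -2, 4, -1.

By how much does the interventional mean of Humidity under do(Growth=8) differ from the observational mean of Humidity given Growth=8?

2.3

Every unit gets Growth=8 under the intervention. Humidity values become -29, -30, -25, -31, -26; E[Humidity|do(Growth=8)] = -28.2.
Conditioning on Growth=8 selects the 2 unit(s) with Rain ∈ {3, 4}. Their Humidity values: -30, -31. Mean = -30.5.
Difference = -28.2 − (-30.5) = 2.3.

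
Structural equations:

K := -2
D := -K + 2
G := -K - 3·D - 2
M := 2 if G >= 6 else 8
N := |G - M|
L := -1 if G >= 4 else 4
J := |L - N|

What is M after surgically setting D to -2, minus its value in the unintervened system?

Under do(D=-2), the mechanism D := -K + 2 is discarded; D is fixed at -2.
G = -K - 3·D - 2  [with K=-2, D=-2]  = 6
M = 2 if G >= 6 else 8  [with G=6]  = 2
Without intervention: D = -K + 2  [with K=-2]  = 4; G = -K - 3·D - 2  [with K=-2, D=4]  = -12; M = 2 if G >= 6 else 8  [with G=-12]  = 8.
Change = 2 − 8 = -6.

-6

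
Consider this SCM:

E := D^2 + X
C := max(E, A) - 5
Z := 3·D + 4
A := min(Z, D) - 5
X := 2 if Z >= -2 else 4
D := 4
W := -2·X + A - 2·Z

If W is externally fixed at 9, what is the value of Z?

Under do(W=9), the mechanism W := -2·X + A - 2·Z is discarded; W is fixed at 9.
No directed path runs from W to Z, so Z keeps its natural value.
Z = 3·D + 4  [with D=4]  = 16

16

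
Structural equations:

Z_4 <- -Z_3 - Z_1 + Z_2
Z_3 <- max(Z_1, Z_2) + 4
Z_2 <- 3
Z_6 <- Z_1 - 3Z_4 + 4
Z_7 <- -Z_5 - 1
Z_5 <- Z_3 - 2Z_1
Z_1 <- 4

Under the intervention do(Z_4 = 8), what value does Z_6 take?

-16

Under do(Z_4=8), the mechanism Z_4 <- -Z_3 - Z_1 + Z_2 is discarded; Z_4 is fixed at 8.
Z_6 = Z_1 - 3Z_4 + 4  [with Z_1=4, Z_4=8]  = -16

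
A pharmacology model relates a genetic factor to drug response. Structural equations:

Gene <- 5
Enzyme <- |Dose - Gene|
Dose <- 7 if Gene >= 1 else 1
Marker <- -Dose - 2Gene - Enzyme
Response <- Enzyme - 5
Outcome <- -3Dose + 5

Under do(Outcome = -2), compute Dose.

do(Outcome=-2) replaces the equation Outcome <- -3Dose + 5 with the constant Outcome = -2.
Dose is not downstream of the intervention, so its value is determined by the original equations.
Dose = 7 if Gene >= 1 else 1  [with Gene=5]  = 7

7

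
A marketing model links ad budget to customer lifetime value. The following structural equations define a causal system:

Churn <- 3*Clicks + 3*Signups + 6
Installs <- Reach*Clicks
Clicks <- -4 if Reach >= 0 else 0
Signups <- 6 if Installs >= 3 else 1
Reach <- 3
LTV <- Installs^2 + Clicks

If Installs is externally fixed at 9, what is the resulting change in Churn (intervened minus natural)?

do(Installs=9) replaces the equation Installs <- Reach*Clicks with the constant Installs = 9.
Clicks = -4 if Reach >= 0 else 0  [with Reach=3]  = -4
Signups = 6 if Installs >= 3 else 1  [with Installs=9]  = 6
Churn = 3*Clicks + 3*Signups + 6  [with Clicks=-4, Signups=6]  = 12
Without intervention: Clicks = -4 if Reach >= 0 else 0  [with Reach=3]  = -4; Installs = Reach*Clicks  [with Reach=3, Clicks=-4]  = -12; Signups = 6 if Installs >= 3 else 1  [with Installs=-12]  = 1; Churn = 3*Clicks + 3*Signups + 6  [with Clicks=-4, Signups=1]  = -3.
Change = 12 − (-3) = 15.

15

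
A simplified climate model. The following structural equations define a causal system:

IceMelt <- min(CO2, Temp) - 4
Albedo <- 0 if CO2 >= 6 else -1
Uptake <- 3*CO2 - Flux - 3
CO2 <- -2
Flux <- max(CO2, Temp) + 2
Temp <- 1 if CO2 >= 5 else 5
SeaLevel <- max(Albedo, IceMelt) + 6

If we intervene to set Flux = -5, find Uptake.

Intervening sets Flux = -5 and removes its equation (Flux <- max(CO2, Temp) + 2).
Uptake = 3*CO2 - Flux - 3  [with CO2=-2, Flux=-5]  = -4

-4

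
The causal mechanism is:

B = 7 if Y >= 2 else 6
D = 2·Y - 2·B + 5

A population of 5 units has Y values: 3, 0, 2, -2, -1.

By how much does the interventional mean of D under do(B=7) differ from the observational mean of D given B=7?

-4.2

Under do(B=7), B's equation is replaced by B=7 for every unit. Per-unit D: -3, -9, -5, -13, -11. Mean = -8.2.
E[D|B=7] averages over only the 2 units with B=7 (Y = 3, 2): D = -3, -5, mean -4.
Difference = -8.2 − (-4) = -4.2.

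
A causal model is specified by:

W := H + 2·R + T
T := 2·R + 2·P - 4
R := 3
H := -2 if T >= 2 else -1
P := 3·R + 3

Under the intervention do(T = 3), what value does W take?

do(T=3) replaces the equation T := 2·R + 2·P - 4 with the constant T = 3.
H = -2 if T >= 2 else -1  [with T=3]  = -2
W = H + 2·R + T  [with H=-2, R=3, T=3]  = 7

7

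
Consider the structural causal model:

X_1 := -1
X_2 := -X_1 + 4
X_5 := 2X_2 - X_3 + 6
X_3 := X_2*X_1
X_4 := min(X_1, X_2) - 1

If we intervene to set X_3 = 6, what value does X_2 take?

Under do(X_3=6), the mechanism X_3 := X_2*X_1 is discarded; X_3 is fixed at 6.
Since X_2 is not a descendant of the intervened variable, it is unaffected.
X_2 = -X_1 + 4  [with X_1=-1]  = 5

5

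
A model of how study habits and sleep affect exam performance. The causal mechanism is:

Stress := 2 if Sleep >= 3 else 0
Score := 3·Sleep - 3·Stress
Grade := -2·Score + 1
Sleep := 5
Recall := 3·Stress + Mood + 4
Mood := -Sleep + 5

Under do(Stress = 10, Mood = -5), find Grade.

31

The joint intervention fixes Stress = 10, Mood = -5, removing each variable's own equation.
Score = 3·Sleep - 3·Stress  [with Sleep=5, Stress=10]  = -15
Grade = -2·Score + 1  [with Score=-15]  = 31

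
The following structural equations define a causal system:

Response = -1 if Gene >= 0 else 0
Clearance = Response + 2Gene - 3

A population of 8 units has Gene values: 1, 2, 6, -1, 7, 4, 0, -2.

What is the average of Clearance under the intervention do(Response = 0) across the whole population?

1.25

Under do(Response=0), Response's equation is replaced by Response=0 for every unit. Per-unit Clearance: -1, 1, 9, -5, 11, 5, -3, -7. Mean = 1.25.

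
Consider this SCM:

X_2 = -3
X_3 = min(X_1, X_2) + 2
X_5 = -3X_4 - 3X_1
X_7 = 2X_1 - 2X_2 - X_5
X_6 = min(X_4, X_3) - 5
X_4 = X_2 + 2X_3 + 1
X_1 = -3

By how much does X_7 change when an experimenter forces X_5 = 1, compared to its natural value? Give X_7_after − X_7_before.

20

Under do(X_5=1), the mechanism X_5 = -3X_4 - 3X_1 is discarded; X_5 is fixed at 1.
X_7 = 2X_1 - 2X_2 - X_5  [with X_1=-3, X_2=-3, X_5=1]  = -1
Without intervention: X_3 = min(X_1, X_2) + 2  [with X_1=-3, X_2=-3]  = -1; X_4 = X_2 + 2X_3 + 1  [with X_2=-3, X_3=-1]  = -4; X_5 = -3X_4 - 3X_1  [with X_4=-4, X_1=-3]  = 21; X_7 = 2X_1 - 2X_2 - X_5  [with X_1=-3, X_2=-3, X_5=21]  = -21.
Change = -1 − (-21) = 20.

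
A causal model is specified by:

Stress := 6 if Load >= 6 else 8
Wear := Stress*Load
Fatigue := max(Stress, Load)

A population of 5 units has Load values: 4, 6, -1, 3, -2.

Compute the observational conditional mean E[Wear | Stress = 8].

E[Wear|Stress=8] averages over only the 4 units with Stress=8 (Load = 4, -1, 3, -2): Wear = 32, -8, 24, -16, mean 8.

8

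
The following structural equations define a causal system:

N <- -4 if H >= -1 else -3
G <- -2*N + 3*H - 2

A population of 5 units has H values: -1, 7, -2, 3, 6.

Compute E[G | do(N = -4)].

13.8

do(N=-4) breaks N's dependence on H. With N=-4 fixed, G across the units is 3, 27, 0, 15, 24, mean 13.8.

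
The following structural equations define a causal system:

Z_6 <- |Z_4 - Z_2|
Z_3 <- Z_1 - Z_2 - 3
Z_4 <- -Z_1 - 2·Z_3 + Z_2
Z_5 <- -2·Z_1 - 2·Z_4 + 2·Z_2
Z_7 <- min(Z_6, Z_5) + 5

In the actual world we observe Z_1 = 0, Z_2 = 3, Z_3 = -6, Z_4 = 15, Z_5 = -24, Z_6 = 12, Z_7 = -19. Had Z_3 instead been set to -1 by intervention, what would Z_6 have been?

2

The intervention breaks the incoming arrows to Z_3: Z_3 <- Z_1 - Z_2 - 3 no longer applies, and Z_3 = -1.
Z_4 = -Z_1 - 2·Z_3 + Z_2  [with Z_1=0, Z_3=-1, Z_2=3]  = 5
Z_6 = |Z_4 - Z_2|  [with Z_4=5, Z_2=3]  = 2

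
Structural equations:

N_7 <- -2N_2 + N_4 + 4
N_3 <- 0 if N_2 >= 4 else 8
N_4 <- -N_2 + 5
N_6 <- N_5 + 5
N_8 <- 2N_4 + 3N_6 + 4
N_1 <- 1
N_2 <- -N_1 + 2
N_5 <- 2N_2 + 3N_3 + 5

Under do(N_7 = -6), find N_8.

120

do(N_7=-6) replaces the equation N_7 <- -2N_2 + N_4 + 4 with the constant N_7 = -6.
N_8 is not downstream of the intervention, so its value is determined by the original equations.
N_2 = -N_1 + 2  [with N_1=1]  = 1
N_3 = 0 if N_2 >= 4 else 8  [with N_2=1]  = 8
N_4 = -N_2 + 5  [with N_2=1]  = 4
N_5 = 2N_2 + 3N_3 + 5  [with N_2=1, N_3=8]  = 31
N_6 = N_5 + 5  [with N_5=31]  = 36
N_8 = 2N_4 + 3N_6 + 4  [with N_4=4, N_6=36]  = 120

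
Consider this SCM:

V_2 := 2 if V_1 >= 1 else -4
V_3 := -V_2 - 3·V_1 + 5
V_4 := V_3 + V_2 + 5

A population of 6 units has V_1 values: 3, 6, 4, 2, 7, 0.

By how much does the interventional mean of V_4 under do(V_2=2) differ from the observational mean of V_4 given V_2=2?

do(V_2=2) breaks V_2's dependence on V_1. With V_2=2 fixed, V_4 across the units is 1, -8, -2, 4, -11, 10, mean -1.
Observing V_2=2 restricts to units where V_2's equation naturally yields 2: V_1 ∈ {3, 6, 4, 2, 7}. In that subpopulation V_4 = 1, -8, -2, 4, -11, mean -3.2.
Difference = -1 − (-3.2) = 2.2.

2.2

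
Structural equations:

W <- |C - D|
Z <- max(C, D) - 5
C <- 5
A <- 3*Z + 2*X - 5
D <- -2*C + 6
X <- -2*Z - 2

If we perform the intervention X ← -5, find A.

-15

Intervening sets X = -5 and removes its equation (X <- -2*Z - 2).
D = -2*C + 6  [with C=5]  = -4
Z = max(C, D) - 5  [with C=5, D=-4]  = 0
A = 3*Z + 2*X - 5  [with Z=0, X=-5]  = -15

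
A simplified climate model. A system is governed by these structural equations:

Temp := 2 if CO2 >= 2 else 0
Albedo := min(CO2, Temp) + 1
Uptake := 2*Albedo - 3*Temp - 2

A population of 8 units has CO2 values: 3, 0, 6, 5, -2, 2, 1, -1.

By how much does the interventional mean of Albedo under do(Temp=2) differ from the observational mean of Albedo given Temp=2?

-1.25

Every unit gets Temp=2 under the intervention. Albedo values become 3, 1, 3, 3, -1, 3, 2, 0; E[Albedo|do(Temp=2)] = 1.75.
Conditioning on Temp=2 selects the 4 unit(s) with CO2 ∈ {3, 6, 5, 2}. Their Albedo values: 3, 3, 3, 3. Mean = 3.
Difference = 1.75 − 3 = -1.25.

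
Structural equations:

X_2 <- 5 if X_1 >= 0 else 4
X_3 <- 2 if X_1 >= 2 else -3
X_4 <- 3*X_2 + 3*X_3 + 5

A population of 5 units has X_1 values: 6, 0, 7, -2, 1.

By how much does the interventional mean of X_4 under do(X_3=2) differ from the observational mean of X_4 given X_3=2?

-0.6

Under do(X_3=2), X_3's equation is replaced by X_3=2 for every unit. Per-unit X_4: 26, 26, 26, 23, 26. Mean = 25.4.
E[X_4|X_3=2] averages over only the 2 units with X_3=2 (X_1 = 6, 7): X_4 = 26, 26, mean 26.
Difference = 25.4 − 26 = -0.6.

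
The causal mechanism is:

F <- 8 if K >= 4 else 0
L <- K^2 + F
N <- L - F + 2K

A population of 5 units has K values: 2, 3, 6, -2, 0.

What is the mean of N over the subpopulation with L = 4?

Observing L=4 restricts to units where L's equation naturally yields 4: K ∈ {2, -2}. In that subpopulation N = 8, 0, mean 4.

4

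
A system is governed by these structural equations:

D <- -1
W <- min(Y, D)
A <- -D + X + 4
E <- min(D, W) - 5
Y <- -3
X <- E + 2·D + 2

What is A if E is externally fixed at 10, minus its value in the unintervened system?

18

Under do(E=10), the mechanism E <- min(D, W) - 5 is discarded; E is fixed at 10.
X = E + 2·D + 2  [with E=10, D=-1]  = 10
A = -D + X + 4  [with D=-1, X=10]  = 15
Without intervention: W = min(Y, D)  [with Y=-3, D=-1]  = -3; E = min(D, W) - 5  [with D=-1, W=-3]  = -8; X = E + 2·D + 2  [with E=-8, D=-1]  = -8; A = -D + X + 4  [with D=-1, X=-8]  = -3.
Change = 15 − (-3) = 18.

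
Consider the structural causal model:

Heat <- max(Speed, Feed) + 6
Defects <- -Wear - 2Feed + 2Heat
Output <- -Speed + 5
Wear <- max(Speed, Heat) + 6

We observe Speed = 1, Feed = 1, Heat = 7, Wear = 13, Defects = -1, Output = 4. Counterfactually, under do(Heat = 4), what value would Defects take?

-4

do(Heat=4) replaces the equation Heat <- max(Speed, Feed) + 6 with the constant Heat = 4.
Wear = max(Speed, Heat) + 6  [with Speed=1, Heat=4]  = 10
Defects = -Wear - 2Feed + 2Heat  [with Wear=10, Feed=1, Heat=4]  = -4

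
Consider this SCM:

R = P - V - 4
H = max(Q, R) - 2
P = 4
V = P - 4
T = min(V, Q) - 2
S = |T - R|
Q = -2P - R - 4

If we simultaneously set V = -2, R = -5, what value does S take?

4

Under do(V = -2, R = -5), each intervened variable's structural equation is replaced by its fixed value.
Q = -2P - R - 4  [with P=4, R=-5]  = -7
T = min(V, Q) - 2  [with V=-2, Q=-7]  = -9
S = |T - R|  [with T=-9, R=-5]  = 4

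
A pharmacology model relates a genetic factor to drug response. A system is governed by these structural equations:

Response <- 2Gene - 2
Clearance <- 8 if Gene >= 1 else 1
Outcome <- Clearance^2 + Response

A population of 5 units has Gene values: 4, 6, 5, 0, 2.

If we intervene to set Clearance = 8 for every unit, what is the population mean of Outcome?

do(Clearance=8) breaks Clearance's dependence on Gene. With Clearance=8 fixed, Outcome across the units is 70, 74, 72, 62, 66, mean 68.8.

68.8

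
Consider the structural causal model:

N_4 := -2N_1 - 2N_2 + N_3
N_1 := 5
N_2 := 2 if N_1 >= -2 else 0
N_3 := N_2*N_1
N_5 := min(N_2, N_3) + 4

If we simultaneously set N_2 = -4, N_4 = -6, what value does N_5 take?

Setting N_2 = -4, N_4 = -6 by intervention discards those variables' equations.
N_3 = N_2*N_1  [with N_2=-4, N_1=5]  = -20
N_5 = min(N_2, N_3) + 4  [with N_2=-4, N_3=-20]  = -16

-16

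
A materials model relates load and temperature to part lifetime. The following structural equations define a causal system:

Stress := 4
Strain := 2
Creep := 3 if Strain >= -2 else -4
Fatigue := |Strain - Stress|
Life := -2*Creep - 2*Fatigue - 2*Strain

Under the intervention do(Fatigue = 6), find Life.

-22

Intervening sets Fatigue = 6 and removes its equation (Fatigue := |Strain - Stress|).
Creep = 3 if Strain >= -2 else -4  [with Strain=2]  = 3
Life = -2*Creep - 2*Fatigue - 2*Strain  [with Creep=3, Fatigue=6, Strain=2]  = -22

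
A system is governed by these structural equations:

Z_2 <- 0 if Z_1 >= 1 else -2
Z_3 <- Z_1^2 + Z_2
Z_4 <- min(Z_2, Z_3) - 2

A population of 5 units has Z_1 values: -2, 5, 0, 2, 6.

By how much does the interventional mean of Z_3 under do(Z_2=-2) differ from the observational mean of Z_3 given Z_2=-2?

11.8

Under do(Z_2=-2), Z_2's equation is replaced by Z_2=-2 for every unit. Per-unit Z_3: 2, 23, -2, 2, 34. Mean = 11.8.
Observing Z_2=-2 restricts to units where Z_2's equation naturally yields -2: Z_1 ∈ {-2, 0}. In that subpopulation Z_3 = 2, -2, mean 0.
Difference = 11.8 − 0 = 11.8.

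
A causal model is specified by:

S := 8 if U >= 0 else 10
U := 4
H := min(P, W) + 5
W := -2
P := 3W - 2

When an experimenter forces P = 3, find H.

3

The intervention breaks the incoming arrows to P: P := 3W - 2 no longer applies, and P = 3.
H = min(P, W) + 5  [with P=3, W=-2]  = 3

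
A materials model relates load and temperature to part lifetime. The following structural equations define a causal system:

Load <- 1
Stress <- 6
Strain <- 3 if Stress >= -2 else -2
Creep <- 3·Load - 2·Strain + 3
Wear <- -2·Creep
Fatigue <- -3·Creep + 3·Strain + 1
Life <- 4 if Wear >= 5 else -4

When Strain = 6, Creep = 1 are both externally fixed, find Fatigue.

Setting Strain = 6, Creep = 1 by intervention discards those variables' equations.
Fatigue = -3·Creep + 3·Strain + 1  [with Creep=1, Strain=6]  = 16

16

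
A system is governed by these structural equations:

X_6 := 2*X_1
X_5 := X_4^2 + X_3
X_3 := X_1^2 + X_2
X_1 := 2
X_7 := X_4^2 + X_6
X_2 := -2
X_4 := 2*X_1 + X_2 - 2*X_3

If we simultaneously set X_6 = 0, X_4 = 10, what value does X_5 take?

102

Setting X_6 = 0, X_4 = 10 by intervention discards those variables' equations.
X_3 = X_1^2 + X_2  [with X_1=2, X_2=-2]  = 2
X_5 = X_4^2 + X_3  [with X_4=10, X_3=2]  = 102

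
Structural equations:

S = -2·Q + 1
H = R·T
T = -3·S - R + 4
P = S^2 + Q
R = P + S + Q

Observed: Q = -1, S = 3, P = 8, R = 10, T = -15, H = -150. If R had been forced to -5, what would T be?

Intervening sets R = -5 and removes its equation (R = P + S + Q).
S = -2·Q + 1  [with Q=-1]  = 3
T = -3·S - R + 4  [with S=3, R=-5]  = 0

0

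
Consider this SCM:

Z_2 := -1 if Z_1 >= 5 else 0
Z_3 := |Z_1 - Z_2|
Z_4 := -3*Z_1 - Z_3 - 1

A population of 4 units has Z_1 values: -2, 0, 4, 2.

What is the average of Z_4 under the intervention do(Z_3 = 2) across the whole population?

-6

The intervention sets Z_3=2 in all 4 units regardless of Z_1. Recomputing Z_4 per unit gives 3, -3, -15, -9; average -6.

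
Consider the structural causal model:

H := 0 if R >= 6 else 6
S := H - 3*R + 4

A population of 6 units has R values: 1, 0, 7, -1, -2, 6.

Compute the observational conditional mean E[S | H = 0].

-15.5

E[S|H=0] averages over only the 2 units with H=0 (R = 7, 6): S = -17, -14, mean -15.5.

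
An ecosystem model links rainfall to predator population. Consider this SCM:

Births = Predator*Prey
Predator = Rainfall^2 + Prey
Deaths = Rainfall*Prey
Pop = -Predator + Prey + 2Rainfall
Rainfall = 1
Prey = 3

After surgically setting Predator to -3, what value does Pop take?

8

The intervention breaks the incoming arrows to Predator: Predator = Rainfall^2 + Prey no longer applies, and Predator = -3.
Pop = -Predator + Prey + 2Rainfall  [with Predator=-3, Prey=3, Rainfall=1]  = 8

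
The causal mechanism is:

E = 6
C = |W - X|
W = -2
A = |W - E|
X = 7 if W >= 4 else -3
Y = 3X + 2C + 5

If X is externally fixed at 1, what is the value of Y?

14

The intervention breaks the incoming arrows to X: X = 7 if W >= 4 else -3 no longer applies, and X = 1.
C = |W - X|  [with W=-2, X=1]  = 3
Y = 3X + 2C + 5  [with X=1, C=3]  = 14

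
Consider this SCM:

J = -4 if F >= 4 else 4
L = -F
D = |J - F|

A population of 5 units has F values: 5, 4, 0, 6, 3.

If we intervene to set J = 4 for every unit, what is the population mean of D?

do(J=4) breaks J's dependence on F. With J=4 fixed, D across the units is 1, 0, 4, 2, 1, mean 1.6.

1.6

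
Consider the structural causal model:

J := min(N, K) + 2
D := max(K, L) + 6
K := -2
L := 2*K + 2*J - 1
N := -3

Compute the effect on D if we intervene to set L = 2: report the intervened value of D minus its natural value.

Intervening sets L = 2 and removes its equation (L := 2*K + 2*J - 1).
D = max(K, L) + 6  [with K=-2, L=2]  = 8
Without intervention: J = min(N, K) + 2  [with N=-3, K=-2]  = -1; L = 2*K + 2*J - 1  [with K=-2, J=-1]  = -7; D = max(K, L) + 6  [with K=-2, L=-7]  = 4.
Change = 8 − 4 = 4.

4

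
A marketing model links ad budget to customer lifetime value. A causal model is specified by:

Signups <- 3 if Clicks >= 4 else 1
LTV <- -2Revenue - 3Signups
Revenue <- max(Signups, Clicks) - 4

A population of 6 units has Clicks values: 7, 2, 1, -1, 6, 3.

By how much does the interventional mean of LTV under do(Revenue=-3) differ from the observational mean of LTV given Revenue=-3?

do(Revenue=-3) breaks Revenue's dependence on Clicks. With Revenue=-3 fixed, LTV across the units is -3, 3, 3, 3, -3, 3, mean 1.
Observing Revenue=-3 restricts to units where Revenue's equation naturally yields -3: Clicks ∈ {1, -1}. In that subpopulation LTV = 3, 3, mean 3.
Difference = 1 − 3 = -2.

-2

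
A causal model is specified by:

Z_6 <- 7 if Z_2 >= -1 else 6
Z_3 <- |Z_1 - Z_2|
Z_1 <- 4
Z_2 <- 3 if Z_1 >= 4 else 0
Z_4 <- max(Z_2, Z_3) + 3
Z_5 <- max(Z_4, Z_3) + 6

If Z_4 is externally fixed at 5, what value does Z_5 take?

Intervening sets Z_4 = 5 and removes its equation (Z_4 <- max(Z_2, Z_3) + 3).
Z_2 = 3 if Z_1 >= 4 else 0  [with Z_1=4]  = 3
Z_3 = |Z_1 - Z_2|  [with Z_1=4, Z_2=3]  = 1
Z_5 = max(Z_4, Z_3) + 6  [with Z_4=5, Z_3=1]  = 11

11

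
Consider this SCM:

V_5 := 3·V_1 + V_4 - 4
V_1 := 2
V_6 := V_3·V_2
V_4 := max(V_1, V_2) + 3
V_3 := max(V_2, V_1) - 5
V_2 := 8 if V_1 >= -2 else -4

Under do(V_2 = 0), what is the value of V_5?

do(V_2=0) replaces the equation V_2 := 8 if V_1 >= -2 else -4 with the constant V_2 = 0.
V_4 = max(V_1, V_2) + 3  [with V_1=2, V_2=0]  = 5
V_5 = 3·V_1 + V_4 - 4  [with V_1=2, V_4=5]  = 7

7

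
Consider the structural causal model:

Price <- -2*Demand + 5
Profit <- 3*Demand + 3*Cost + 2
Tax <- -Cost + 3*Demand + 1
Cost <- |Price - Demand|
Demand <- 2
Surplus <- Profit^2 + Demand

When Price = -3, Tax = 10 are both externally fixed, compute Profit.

23

Setting Price = -3, Tax = 10 by intervention discards those variables' equations.
Cost = |Price - Demand|  [with Price=-3, Demand=2]  = 5
Profit = 3*Demand + 3*Cost + 2  [with Demand=2, Cost=5]  = 23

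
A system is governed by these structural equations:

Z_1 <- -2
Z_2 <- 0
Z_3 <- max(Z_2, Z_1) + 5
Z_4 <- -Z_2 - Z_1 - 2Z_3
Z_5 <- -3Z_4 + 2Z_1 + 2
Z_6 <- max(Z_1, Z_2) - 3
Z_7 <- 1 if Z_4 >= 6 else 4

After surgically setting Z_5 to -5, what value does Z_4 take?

The intervention breaks the incoming arrows to Z_5: Z_5 <- -3Z_4 + 2Z_1 + 2 no longer applies, and Z_5 = -5.
Since Z_4 is not a descendant of the intervened variable, it is unaffected.
Z_3 = max(Z_2, Z_1) + 5  [with Z_2=0, Z_1=-2]  = 5
Z_4 = -Z_2 - Z_1 - 2Z_3  [with Z_2=0, Z_1=-2, Z_3=5]  = -8

-8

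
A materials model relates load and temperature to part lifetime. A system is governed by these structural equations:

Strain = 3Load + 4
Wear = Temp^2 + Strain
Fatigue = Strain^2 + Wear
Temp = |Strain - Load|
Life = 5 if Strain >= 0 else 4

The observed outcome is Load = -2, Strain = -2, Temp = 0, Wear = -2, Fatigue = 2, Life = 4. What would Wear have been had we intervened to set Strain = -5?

4

Under do(Strain=-5), the mechanism Strain = 3Load + 4 is discarded; Strain is fixed at -5.
Temp = |Strain - Load|  [with Strain=-5, Load=-2]  = 3
Wear = Temp^2 + Strain  [with Temp=3, Strain=-5]  = 4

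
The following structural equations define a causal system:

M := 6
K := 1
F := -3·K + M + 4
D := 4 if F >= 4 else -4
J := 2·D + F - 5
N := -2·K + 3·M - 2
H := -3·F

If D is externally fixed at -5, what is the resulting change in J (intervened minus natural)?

-18

Intervening sets D = -5 and removes its equation (D := 4 if F >= 4 else -4).
F = -3·K + M + 4  [with K=1, M=6]  = 7
J = 2·D + F - 5  [with D=-5, F=7]  = -8
Without intervention: F = -3·K + M + 4  [with K=1, M=6]  = 7; D = 4 if F >= 4 else -4  [with F=7]  = 4; J = 2·D + F - 5  [with D=4, F=7]  = 10.
Change = -8 − 10 = -18.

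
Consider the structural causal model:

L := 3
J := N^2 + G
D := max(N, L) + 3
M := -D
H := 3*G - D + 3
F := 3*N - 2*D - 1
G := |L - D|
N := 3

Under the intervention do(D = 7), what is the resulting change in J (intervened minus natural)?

The intervention breaks the incoming arrows to D: D := max(N, L) + 3 no longer applies, and D = 7.
G = |L - D|  [with L=3, D=7]  = 4
J = N^2 + G  [with N=3, G=4]  = 13
Without intervention: D = max(N, L) + 3  [with N=3, L=3]  = 6; G = |L - D|  [with L=3, D=6]  = 3; J = N^2 + G  [with N=3, G=3]  = 12.
Change = 13 − 12 = 1.

1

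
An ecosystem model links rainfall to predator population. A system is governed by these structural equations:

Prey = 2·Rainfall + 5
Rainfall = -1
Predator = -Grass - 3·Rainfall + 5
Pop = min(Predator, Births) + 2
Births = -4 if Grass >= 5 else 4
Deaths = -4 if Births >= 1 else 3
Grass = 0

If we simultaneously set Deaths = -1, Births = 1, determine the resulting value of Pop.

3

Setting Deaths = -1, Births = 1 by intervention discards those variables' equations.
Predator = -Grass - 3·Rainfall + 5  [with Grass=0, Rainfall=-1]  = 8
Pop = min(Predator, Births) + 2  [with Predator=8, Births=1]  = 3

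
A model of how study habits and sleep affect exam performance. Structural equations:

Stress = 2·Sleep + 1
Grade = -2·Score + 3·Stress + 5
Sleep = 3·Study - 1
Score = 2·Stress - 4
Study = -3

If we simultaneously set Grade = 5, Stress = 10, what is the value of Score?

16

Under do(Grade = 5, Stress = 10), each intervened variable's structural equation is replaced by its fixed value.
Score = 2·Stress - 4  [with Stress=10]  = 16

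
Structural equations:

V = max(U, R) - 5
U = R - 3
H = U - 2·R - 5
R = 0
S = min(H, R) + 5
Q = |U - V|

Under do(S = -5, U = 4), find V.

The joint intervention fixes S = -5, U = 4, removing each variable's own equation.
V = max(U, R) - 5  [with U=4, R=0]  = -1

-1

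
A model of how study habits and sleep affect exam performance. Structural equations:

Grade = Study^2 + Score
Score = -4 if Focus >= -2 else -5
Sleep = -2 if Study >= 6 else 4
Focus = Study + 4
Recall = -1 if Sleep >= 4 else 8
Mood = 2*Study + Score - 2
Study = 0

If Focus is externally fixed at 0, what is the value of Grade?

-4

The intervention breaks the incoming arrows to Focus: Focus = Study + 4 no longer applies, and Focus = 0.
Score = -4 if Focus >= -2 else -5  [with Focus=0]  = -4
Grade = Study^2 + Score  [with Study=0, Score=-4]  = -4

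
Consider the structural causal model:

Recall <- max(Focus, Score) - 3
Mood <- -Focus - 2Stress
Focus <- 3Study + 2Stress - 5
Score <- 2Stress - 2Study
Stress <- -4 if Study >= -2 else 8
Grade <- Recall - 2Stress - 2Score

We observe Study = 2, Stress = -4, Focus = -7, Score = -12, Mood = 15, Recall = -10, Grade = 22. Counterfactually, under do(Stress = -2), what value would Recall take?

-6

Under do(Stress=-2), the mechanism Stress <- -4 if Study >= -2 else 8 is discarded; Stress is fixed at -2.
Focus = 3Study + 2Stress - 5  [with Study=2, Stress=-2]  = -3
Score = 2Stress - 2Study  [with Stress=-2, Study=2]  = -8
Recall = max(Focus, Score) - 3  [with Focus=-3, Score=-8]  = -6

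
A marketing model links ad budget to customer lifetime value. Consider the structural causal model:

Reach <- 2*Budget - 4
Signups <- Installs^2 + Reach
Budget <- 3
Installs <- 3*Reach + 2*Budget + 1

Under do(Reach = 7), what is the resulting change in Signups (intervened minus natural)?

Under do(Reach=7), the mechanism Reach <- 2*Budget - 4 is discarded; Reach is fixed at 7.
Installs = 3*Reach + 2*Budget + 1  [with Reach=7, Budget=3]  = 28
Signups = Installs^2 + Reach  [with Installs=28, Reach=7]  = 791
Without intervention: Reach = 2*Budget - 4  [with Budget=3]  = 2; Installs = 3*Reach + 2*Budget + 1  [with Reach=2, Budget=3]  = 13; Signups = Installs^2 + Reach  [with Installs=13, Reach=2]  = 171.
Change = 791 − 171 = 620.

620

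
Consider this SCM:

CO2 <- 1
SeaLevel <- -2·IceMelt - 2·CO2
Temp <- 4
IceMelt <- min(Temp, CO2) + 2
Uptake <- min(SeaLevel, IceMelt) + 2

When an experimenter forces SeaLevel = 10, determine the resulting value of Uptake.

5

Intervening sets SeaLevel = 10 and removes its equation (SeaLevel <- -2·IceMelt - 2·CO2).
IceMelt = min(Temp, CO2) + 2  [with Temp=4, CO2=1]  = 3
Uptake = min(SeaLevel, IceMelt) + 2  [with SeaLevel=10, IceMelt=3]  = 5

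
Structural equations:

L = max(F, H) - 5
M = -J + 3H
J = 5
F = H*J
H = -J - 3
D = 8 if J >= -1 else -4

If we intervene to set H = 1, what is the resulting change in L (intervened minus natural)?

13

The intervention breaks the incoming arrows to H: H = -J - 3 no longer applies, and H = 1.
F = H*J  [with H=1, J=5]  = 5
L = max(F, H) - 5  [with F=5, H=1]  = 0
Without intervention: H = -J - 3  [with J=5]  = -8; F = H*J  [with H=-8, J=5]  = -40; L = max(F, H) - 5  [with F=-40, H=-8]  = -13.
Change = 0 − (-13) = 13.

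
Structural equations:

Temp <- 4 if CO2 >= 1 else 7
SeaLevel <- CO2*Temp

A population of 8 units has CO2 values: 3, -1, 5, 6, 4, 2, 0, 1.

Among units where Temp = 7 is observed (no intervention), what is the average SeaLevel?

Observing Temp=7 restricts to units where Temp's equation naturally yields 7: CO2 ∈ {-1, 0}. In that subpopulation SeaLevel = -7, 0, mean -3.5.

-3.5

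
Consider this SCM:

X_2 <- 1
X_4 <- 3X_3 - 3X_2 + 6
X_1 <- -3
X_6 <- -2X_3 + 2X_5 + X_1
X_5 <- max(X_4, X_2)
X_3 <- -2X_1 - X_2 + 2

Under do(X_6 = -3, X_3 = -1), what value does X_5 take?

Under do(X_6 = -3, X_3 = -1), each intervened variable's structural equation is replaced by its fixed value.
X_4 = 3X_3 - 3X_2 + 6  [with X_3=-1, X_2=1]  = 0
X_5 = max(X_4, X_2)  [with X_4=0, X_2=1]  = 1

1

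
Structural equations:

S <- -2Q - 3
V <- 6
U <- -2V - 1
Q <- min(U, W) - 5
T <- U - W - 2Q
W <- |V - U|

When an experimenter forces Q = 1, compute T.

-34

Intervening sets Q = 1 and removes its equation (Q <- min(U, W) - 5).
U = -2V - 1  [with V=6]  = -13
W = |V - U|  [with V=6, U=-13]  = 19
T = U - W - 2Q  [with U=-13, W=19, Q=1]  = -34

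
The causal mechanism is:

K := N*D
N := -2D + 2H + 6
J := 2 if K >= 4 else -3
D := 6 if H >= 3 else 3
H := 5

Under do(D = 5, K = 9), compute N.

The joint intervention fixes D = 5, K = 9, removing each variable's own equation.
N = -2D + 2H + 6  [with D=5, H=5]  = 6

6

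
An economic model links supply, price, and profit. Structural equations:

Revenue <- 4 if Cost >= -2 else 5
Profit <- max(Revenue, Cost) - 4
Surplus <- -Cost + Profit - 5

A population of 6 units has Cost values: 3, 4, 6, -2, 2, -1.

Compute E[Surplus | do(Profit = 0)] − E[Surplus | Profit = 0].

do(Profit=0) breaks Profit's dependence on Cost. With Profit=0 fixed, Surplus across the units is -8, -9, -11, -3, -7, -4, mean -7.
E[Surplus|Profit=0] averages over only the 5 units with Profit=0 (Cost = 3, 4, -2, 2, -1): Surplus = -8, -9, -3, -7, -4, mean -6.2.
Difference = -7 − (-6.2) = -0.8.

-0.8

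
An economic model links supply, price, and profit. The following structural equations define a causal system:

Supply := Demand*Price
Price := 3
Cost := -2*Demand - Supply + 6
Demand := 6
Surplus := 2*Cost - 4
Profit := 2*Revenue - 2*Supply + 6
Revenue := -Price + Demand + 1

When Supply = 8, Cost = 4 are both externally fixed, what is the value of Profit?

Setting Supply = 8, Cost = 4 by intervention discards those variables' equations.
Revenue = -Price + Demand + 1  [with Price=3, Demand=6]  = 4
Profit = 2*Revenue - 2*Supply + 6  [with Revenue=4, Supply=8]  = -2

-2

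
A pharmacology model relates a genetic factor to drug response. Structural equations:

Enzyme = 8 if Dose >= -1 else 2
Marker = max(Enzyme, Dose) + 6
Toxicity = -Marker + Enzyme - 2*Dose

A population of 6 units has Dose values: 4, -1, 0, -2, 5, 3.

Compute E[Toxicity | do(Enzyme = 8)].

Under do(Enzyme=8), Enzyme's equation is replaced by Enzyme=8 for every unit. Per-unit Toxicity: -14, -4, -6, -2, -16, -12. Mean = -9.

-9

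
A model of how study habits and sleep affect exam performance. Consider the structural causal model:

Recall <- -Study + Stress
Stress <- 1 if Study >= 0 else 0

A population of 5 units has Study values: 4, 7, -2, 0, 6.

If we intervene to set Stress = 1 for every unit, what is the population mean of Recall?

-2

do(Stress=1) breaks Stress's dependence on Study. With Stress=1 fixed, Recall across the units is -3, -6, 3, 1, -5, mean -2.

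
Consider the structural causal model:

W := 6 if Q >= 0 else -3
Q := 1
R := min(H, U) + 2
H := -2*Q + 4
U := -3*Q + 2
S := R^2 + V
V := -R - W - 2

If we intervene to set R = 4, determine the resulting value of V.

The intervention breaks the incoming arrows to R: R := min(H, U) + 2 no longer applies, and R = 4.
W = 6 if Q >= 0 else -3  [with Q=1]  = 6
V = -R - W - 2  [with R=4, W=6]  = -12

-12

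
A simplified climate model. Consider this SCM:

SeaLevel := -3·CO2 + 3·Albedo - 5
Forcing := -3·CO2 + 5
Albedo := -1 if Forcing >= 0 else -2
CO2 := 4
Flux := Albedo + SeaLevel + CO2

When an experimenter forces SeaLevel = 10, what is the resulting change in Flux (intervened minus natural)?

Intervening sets SeaLevel = 10 and removes its equation (SeaLevel := -3·CO2 + 3·Albedo - 5).
Forcing = -3·CO2 + 5  [with CO2=4]  = -7
Albedo = -1 if Forcing >= 0 else -2  [with Forcing=-7]  = -2
Flux = Albedo + SeaLevel + CO2  [with Albedo=-2, SeaLevel=10, CO2=4]  = 12
Without intervention: Forcing = -3·CO2 + 5  [with CO2=4]  = -7; Albedo = -1 if Forcing >= 0 else -2  [with Forcing=-7]  = -2; SeaLevel = -3·CO2 + 3·Albedo - 5  [with CO2=4, Albedo=-2]  = -23; Flux = Albedo + SeaLevel + CO2  [with Albedo=-2, SeaLevel=-23, CO2=4]  = -21.
Change = 12 − (-21) = 33.

33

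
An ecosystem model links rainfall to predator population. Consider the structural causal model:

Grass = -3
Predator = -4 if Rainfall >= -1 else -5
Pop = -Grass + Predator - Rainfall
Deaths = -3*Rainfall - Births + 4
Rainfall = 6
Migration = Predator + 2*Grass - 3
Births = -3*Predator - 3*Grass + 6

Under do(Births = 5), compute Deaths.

-19

Intervening sets Births = 5 and removes its equation (Births = -3*Predator - 3*Grass + 6).
Deaths = -3*Rainfall - Births + 4  [with Rainfall=6, Births=5]  = -19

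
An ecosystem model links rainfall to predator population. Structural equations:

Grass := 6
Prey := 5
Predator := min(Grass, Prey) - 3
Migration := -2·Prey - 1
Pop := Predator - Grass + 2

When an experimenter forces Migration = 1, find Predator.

Under do(Migration=1), the mechanism Migration := -2·Prey - 1 is discarded; Migration is fixed at 1.
Since Predator is not a descendant of the intervened variable, it is unaffected.
Predator = min(Grass, Prey) - 3  [with Grass=6, Prey=5]  = 2

2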